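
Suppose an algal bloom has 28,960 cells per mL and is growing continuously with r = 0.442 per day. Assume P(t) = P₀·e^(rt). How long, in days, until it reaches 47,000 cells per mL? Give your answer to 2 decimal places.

t ≈ 1.10 days

47000 = 28960 · e^(0.442·t)
t = ln(47000/28960) / 0.442 = ln(1.62293) / 0.442 = 0.48423 / 0.442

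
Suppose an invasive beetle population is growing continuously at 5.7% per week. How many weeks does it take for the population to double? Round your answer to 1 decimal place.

doubling time = ln(2) / |r| = 0.69315 / 0.057

doubling time ≈ 12.2 weeks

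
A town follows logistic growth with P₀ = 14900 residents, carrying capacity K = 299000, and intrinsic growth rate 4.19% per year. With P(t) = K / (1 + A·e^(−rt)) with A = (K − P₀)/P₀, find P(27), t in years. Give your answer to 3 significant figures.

A = (299000 − 14900)/14900 = 19.06711
P(27) = 299000 / (1 + 19.06711·e^(−0.0419·27)) = 299000 / (1 + 19.06711·0.322614)
= 299000 / 7.15131 ≈ 41810.52

≈ 41,800 residents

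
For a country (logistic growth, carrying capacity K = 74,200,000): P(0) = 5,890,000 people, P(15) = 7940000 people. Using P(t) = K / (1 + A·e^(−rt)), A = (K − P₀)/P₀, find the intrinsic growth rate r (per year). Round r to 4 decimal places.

A = (74200000 − 5890000)/5890000 = 11.59762
7940000 = 74200000/(1 + 11.59762·e^(−r·15)) → e^(−15r) = (9.34509 − 1)/11.59762 = 0.719552
r = −ln(0.719552)/15 = 0.32913/15

r ≈ 0.0219 per year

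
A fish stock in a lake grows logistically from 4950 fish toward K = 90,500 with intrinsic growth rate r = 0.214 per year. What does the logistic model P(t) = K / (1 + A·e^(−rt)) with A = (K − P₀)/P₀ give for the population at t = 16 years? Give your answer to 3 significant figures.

≈ 57,900 fish

A = (90500 − 4950)/4950 = 17.28283
P(16) = 90500 / (1 + 17.28283·e^(−0.214·16)) = 90500 / (1 + 17.28283·0.032582)
= 90500 / 1.56311 ≈ 57897.53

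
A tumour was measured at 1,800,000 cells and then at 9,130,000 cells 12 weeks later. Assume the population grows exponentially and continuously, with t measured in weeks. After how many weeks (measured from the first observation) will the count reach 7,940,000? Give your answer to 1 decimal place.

t ≈ 11.0 weeks

r = ln(9130000/1800000) / 12 ≈ 0.135315 per week
t = ln(7940000/1800000) / r = 1.48413 / 0.135315 ≈ 10.968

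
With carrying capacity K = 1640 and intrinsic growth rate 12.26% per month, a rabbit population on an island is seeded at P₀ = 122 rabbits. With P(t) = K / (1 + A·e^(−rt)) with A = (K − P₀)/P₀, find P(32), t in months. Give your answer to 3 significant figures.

A = (1640 − 122)/122 = 12.44262
P(32) = 1640 / (1 + 12.44262·e^(−0.1226·32)) = 1640 / (1 + 12.44262·0.019778)
= 1640 / 1.24609 ≈ 1316.12

≈ 1,320 rabbits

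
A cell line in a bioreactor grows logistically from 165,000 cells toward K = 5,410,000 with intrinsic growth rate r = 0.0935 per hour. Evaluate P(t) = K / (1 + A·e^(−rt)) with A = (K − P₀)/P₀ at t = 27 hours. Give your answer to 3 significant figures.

≈ 1,530,000 cells

A = (5410000 − 165000)/165000 = 31.78788
P(27) = 5410000 / (1 + 31.78788·e^(−0.0935·27)) = 5410000 / (1 + 31.78788·0.080098)
= 5410000 / 3.54616 ≈ 1525595.3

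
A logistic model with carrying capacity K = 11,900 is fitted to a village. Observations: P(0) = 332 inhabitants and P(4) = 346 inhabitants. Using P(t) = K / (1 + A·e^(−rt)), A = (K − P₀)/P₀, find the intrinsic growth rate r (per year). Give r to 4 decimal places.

r ≈ 0.0106 per year

A = (11900 − 332)/332 = 34.84337
346 = 11900/(1 + 34.84337·e^(−r·4)) → e^(−4r) = (34.39306 − 1)/34.84337 = 0.958376
r = −ln(0.958376)/4 = 0.04251/4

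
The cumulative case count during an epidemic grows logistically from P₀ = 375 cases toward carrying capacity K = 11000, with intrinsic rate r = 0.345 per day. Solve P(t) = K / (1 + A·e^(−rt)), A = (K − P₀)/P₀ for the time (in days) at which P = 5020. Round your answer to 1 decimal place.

A = (11000 − 375)/375 = 28.33333
5020 = 11000/(1 + 28.33333·e^(−0.345t)) → 1 + 28.33333·e^(−0.345t) = 2.19124
e^(−0.345t) = 0.042044 → t = ln(23.78484)/0.345 = 3.16905/0.345

t ≈ 9.2 days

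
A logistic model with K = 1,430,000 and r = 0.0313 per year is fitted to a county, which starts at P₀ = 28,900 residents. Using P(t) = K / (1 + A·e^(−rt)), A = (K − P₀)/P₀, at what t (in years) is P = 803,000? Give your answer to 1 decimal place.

t ≈ 131.9 years

A = (1430000 − 28900)/28900 = 48.48097
803000 = 1430000/(1 + 48.48097·e^(−0.0313t)) → 1 + 48.48097·e^(−0.0313t) = 1.78082
e^(−0.0313t) = 0.016106 → t = ln(62.08966)/0.0313 = 4.12858/0.0313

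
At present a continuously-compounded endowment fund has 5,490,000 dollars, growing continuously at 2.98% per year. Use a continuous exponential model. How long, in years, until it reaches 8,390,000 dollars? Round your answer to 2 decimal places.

8390000 = 5490000 · e^(0.0298·t)
t = ln(8390000/5490000) / 0.0298 = ln(1.52823) / 0.0298 = 0.42411 / 0.0298

t ≈ 14.23 years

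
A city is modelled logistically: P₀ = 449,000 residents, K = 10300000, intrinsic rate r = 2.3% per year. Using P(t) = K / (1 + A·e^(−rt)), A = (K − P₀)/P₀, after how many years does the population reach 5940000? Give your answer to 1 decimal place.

t ≈ 147.7 years

A = (10300000 − 449000)/449000 = 21.93987
5940000 = 10300000/(1 + 21.93987·e^(−0.023t)) → 1 + 21.93987·e^(−0.023t) = 1.73401
e^(−0.023t) = 0.033455 → t = ln(29.89055)/0.023 = 3.39754/0.023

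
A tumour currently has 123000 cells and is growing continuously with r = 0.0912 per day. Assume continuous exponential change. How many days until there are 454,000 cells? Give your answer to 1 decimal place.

t ≈ 14.3 days

454000 = 123000 · e^(0.0912·t)
t = ln(454000/123000) / 0.0912 = ln(3.69106) / 0.0912 = 1.30591 / 0.0912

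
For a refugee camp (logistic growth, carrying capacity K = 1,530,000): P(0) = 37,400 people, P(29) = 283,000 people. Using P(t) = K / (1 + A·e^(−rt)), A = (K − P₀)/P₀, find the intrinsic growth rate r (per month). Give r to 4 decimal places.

r ≈ 0.0760 per month

A = (1530000 − 37400)/37400 = 39.90909
283000 = 1530000/(1 + 39.90909·e^(−r·29)) → e^(−29r) = (5.40636 − 1)/39.90909 = 0.11041
r = −ln(0.11041)/29 = 2.20356/29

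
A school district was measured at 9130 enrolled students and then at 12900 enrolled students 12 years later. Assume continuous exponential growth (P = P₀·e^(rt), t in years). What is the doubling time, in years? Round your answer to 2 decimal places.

r = ln(12900/9130) / 12 = ln(1.41292) / 12 ≈ 0.028805 per year
doubling time = ln 2 / |r| = 0.69315 / 0.028805

doubling time ≈ 24.06 years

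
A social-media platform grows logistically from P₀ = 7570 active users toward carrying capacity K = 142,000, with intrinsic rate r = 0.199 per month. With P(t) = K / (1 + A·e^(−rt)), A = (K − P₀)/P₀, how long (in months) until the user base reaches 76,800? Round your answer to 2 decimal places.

t ≈ 15.28 months

A = (142000 − 7570)/7570 = 17.75826
76800 = 142000/(1 + 17.75826·e^(−0.199t)) → 1 + 17.75826·e^(−0.199t) = 1.84896
e^(−0.199t) = 0.047806 → t = ln(20.9177)/0.199 = 3.0406/0.199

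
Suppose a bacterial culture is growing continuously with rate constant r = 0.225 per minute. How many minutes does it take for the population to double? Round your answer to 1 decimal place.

doubling time ≈ 3.1 minutes

doubling time = ln(2) / |r| = 0.69315 / 0.225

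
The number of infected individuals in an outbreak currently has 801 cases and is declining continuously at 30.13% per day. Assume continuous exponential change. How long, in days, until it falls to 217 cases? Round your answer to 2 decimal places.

217 = 801 · e^(-0.3013·t)
t = ln(217/801) / -0.3013 = ln(0.27091) / -0.3013 = -1.30596 / -0.3013

t ≈ 4.33 days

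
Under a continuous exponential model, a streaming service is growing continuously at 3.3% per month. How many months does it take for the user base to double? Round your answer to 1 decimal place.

doubling time = ln(2) / |r| = 0.69315 / 0.033

doubling time ≈ 21.0 months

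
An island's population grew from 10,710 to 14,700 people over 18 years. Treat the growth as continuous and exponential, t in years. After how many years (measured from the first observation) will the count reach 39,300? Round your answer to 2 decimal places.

t ≈ 73.90 years

r = ln(14700/10710) / 18 ≈ 0.017593 per year
t = ln(39300/10710) / r = 1.30005 / 0.017593 ≈ 73.897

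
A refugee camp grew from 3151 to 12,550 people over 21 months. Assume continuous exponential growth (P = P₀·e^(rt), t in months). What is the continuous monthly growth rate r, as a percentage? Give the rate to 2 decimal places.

12550 = 3151 · e^(r·21)
e^(21r) = 12550/3151 = 3.98286
r = ln(3.98286) / 21 = 1.382 / 21

r ≈ 6.58% per month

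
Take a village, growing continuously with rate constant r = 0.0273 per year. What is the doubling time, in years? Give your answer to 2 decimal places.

doubling time = ln(2) / |r| = 0.69315 / 0.0273

doubling time ≈ 25.39 years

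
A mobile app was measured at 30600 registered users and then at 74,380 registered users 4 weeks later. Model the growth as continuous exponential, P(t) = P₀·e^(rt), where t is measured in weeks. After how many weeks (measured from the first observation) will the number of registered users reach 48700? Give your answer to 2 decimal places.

r = ln(74380/30600) / 4 ≈ 0.222047 per week
t = ln(48700/30600) / r = 0.46468 / 0.222047 ≈ 2.093

t ≈ 2.09 weeks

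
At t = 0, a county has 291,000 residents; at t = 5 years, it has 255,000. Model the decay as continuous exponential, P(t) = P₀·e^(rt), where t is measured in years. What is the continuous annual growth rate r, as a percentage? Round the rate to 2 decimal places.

255000 = 291000 · e^(r·5)
e^(5r) = 255000/291000 = 0.87629
r = ln(0.87629) / 5 = -0.13206 / 5

r ≈ -2.64% per year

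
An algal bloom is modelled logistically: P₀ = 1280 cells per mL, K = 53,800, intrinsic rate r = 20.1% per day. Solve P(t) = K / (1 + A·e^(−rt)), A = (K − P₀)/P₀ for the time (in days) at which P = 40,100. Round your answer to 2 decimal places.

A = (53800 − 1280)/1280 = 41.03125
40100 = 53800/(1 + 41.03125·e^(−0.201t)) → 1 + 41.03125·e^(−0.201t) = 1.34165
e^(−0.201t) = 0.008326 → t = ln(120.09877)/0.201 = 4.78831/0.201

t ≈ 23.82 days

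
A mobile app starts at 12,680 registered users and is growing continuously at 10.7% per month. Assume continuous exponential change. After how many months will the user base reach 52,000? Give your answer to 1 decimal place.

52000 = 12680 · e^(0.107·t)
t = ln(52000/12680) / 0.107 = ln(4.10095) / 0.107 = 1.41122 / 0.107

t ≈ 13.2 months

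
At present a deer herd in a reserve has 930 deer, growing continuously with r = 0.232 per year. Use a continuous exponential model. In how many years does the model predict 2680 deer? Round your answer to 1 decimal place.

t ≈ 4.6 years

2680 = 930 · e^(0.232·t)
t = ln(2680/930) / 0.232 = ln(2.88172) / 0.232 = 1.05839 / 0.232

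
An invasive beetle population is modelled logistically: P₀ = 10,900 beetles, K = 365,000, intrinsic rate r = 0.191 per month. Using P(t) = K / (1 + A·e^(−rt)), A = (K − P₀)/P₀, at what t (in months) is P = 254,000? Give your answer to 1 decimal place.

t ≈ 22.6 months

A = (365000 − 10900)/10900 = 32.48624
254000 = 365000/(1 + 32.48624·e^(−0.191t)) → 1 + 32.48624·e^(−0.191t) = 1.43701
e^(−0.191t) = 0.013452 → t = ln(74.33788)/0.191 = 4.30862/0.191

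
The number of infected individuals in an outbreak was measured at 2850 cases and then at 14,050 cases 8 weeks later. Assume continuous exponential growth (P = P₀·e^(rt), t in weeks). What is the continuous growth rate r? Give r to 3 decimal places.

r ≈ 0.199 per week

14050 = 2850 · e^(r·8)
e^(8r) = 14050/2850 = 4.92982
r = ln(4.92982) / 8 = 1.5953 / 8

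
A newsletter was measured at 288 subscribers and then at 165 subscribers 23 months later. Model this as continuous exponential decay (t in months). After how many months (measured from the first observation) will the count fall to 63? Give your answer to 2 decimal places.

r = ln(165/288) / 23 ≈ -0.024218 per month
t = ln(63/288) / r = -1.51983 / -0.024218 ≈ 62.756

t ≈ 62.76 months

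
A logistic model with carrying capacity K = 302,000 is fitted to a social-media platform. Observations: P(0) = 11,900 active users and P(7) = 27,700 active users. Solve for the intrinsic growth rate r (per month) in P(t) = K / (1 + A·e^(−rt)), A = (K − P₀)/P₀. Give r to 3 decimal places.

r ≈ 0.129 per month

A = (302000 − 11900)/11900 = 24.37815
27700 = 302000/(1 + 24.37815·e^(−r·7)) → e^(−7r) = (10.90253 − 1)/24.37815 = 0.406205
r = −ln(0.406205)/7 = 0.9009/7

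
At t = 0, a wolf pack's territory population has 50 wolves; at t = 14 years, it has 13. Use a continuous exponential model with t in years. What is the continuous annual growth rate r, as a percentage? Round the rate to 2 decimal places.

13 = 50 · e^(r·14)
e^(14r) = 13/50 = 0.26
r = ln(0.26) / 14 = -1.34707 / 14

r ≈ -9.62% per year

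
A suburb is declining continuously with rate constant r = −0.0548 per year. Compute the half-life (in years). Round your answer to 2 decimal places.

half-life ≈ 12.65 years

half-life = ln(2) / |r| = 0.69315 / 0.0548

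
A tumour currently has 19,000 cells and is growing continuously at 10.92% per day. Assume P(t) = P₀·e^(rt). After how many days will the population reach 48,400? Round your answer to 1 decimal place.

48400 = 19000 · e^(0.1092·t)
t = ln(48400/19000) / 0.1092 = ln(2.54737) / 0.1092 = 0.93506 / 0.1092

t ≈ 8.6 days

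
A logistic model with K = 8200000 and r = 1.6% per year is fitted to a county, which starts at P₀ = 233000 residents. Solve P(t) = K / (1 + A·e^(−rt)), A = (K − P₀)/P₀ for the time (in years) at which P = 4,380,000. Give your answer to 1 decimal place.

t ≈ 229.3 years

A = (8200000 − 233000)/233000 = 34.19313
4380000 = 8200000/(1 + 34.19313·e^(−0.016t)) → 1 + 34.19313·e^(−0.016t) = 1.87215
e^(−0.016t) = 0.025506 → t = ln(39.20574)/0.016 = 3.66882/0.016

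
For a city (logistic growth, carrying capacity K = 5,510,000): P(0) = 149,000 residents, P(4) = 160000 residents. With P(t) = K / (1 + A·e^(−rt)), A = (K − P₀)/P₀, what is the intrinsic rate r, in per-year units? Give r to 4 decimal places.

r ≈ 0.0183 per year

A = (5510000 − 149000)/149000 = 35.97987
160000 = 5510000/(1 + 35.97987·e^(−r·4)) → e^(−4r) = (34.4375 − 1)/35.97987 = 0.929339
r = −ln(0.929339)/4 = 0.07328/4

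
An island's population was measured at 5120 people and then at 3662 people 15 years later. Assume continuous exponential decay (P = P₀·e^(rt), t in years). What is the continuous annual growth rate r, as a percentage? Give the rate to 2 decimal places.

r ≈ -2.23% per year

3662 = 5120 · e^(r·15)
e^(15r) = 3662/5120 = 0.71523
r = ln(0.71523) / 15 = -0.33514 / 15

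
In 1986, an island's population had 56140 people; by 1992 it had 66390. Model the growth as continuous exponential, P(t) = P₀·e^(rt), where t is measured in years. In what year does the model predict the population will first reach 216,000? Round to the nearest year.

year 2034

r = ln(66390/56140) / 6 = 0.1677/6 ≈ 0.02795 per year
t = ln(216000/56140) / r = 1.34743/0.02795 ≈ 48.21 years after 1986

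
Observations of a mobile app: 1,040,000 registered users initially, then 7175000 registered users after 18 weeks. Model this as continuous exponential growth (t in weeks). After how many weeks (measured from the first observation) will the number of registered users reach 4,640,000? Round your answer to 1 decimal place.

t ≈ 13.9 weeks

r = ln(7175000/1040000) / 18 ≈ 0.107299 per week
t = ln(4640000/1040000) / r = 1.49549 / 0.107299 ≈ 13.938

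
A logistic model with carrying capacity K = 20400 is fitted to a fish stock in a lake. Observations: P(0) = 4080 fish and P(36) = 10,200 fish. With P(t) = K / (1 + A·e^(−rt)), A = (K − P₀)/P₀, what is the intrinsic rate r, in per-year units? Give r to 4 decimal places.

A = (20400 − 4080)/4080 = 4
10200 = 20400/(1 + 4·e^(−r·36)) → e^(−36r) = (2 − 1)/4 = 0.25
r = −ln(0.25)/36 = 1.38629/36

r ≈ 0.0385 per year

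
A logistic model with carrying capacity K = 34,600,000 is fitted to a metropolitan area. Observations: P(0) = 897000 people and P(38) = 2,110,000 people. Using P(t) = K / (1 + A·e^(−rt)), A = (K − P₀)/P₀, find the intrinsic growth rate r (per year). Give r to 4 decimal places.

r ≈ 0.0235 per year

A = (34600000 − 897000)/897000 = 37.57302
2110000 = 34600000/(1 + 37.57302·e^(−r·38)) → e^(−38r) = (16.3981 − 1)/37.57302 = 0.409818
r = −ln(0.409818)/38 = 0.89204/38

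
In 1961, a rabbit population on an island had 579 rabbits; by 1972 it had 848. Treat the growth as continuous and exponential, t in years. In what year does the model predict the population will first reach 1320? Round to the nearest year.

r = ln(848/579) / 11 = 0.38158/11 ≈ 0.034689 per year
t = ln(1320/579) / r = 0.82408/0.034689 ≈ 23.76 years after 1961

year 1985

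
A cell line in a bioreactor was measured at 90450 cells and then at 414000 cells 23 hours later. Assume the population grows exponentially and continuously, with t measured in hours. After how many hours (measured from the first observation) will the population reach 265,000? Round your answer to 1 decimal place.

r = ln(414000/90450) / 23 ≈ 0.066133 per hour
t = ln(265000/90450) / r = 1.07493 / 0.066133 ≈ 16.254

t ≈ 16.3 hours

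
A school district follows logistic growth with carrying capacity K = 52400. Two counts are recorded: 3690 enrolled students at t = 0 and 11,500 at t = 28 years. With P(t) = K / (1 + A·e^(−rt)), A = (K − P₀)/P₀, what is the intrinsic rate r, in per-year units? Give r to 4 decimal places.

A = (52400 − 3690)/3690 = 13.20054
11500 = 52400/(1 + 13.20054·e^(−r·28)) → e^(−28r) = (4.55652 − 1)/13.20054 = 0.269422
r = −ln(0.269422)/28 = 1.31147/28

r ≈ 0.0468 per year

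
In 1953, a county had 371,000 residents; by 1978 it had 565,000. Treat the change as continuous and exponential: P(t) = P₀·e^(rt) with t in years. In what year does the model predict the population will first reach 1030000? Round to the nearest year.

year 2014

r = ln(565000/371000) / 25 = 0.42062/25 ≈ 0.016825 per year
t = ln(1030000/371000) / r = 1.02111/0.016825 ≈ 60.69 years after 1953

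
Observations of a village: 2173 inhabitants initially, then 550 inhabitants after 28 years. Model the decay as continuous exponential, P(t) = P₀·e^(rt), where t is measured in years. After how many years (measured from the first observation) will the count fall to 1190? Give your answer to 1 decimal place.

t ≈ 12.3 years

r = ln(550/2173) / 28 ≈ -0.049069 per year
t = ln(1190/2173) / r = -0.60216 / -0.049069 ≈ 12.271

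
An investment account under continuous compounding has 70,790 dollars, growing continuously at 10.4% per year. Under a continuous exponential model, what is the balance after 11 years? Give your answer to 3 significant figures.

P(11) = 70790 · e^(0.104·11) = 70790 · e^(1.144)
= 70790 · 3.1393 ≈ 222231.08

≈ 222,000 dollars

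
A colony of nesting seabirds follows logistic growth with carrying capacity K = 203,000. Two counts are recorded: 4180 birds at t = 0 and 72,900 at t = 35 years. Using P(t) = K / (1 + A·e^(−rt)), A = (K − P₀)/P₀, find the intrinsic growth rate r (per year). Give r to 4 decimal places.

r ≈ 0.0938 per year

A = (203000 − 4180)/4180 = 47.56459
72900 = 203000/(1 + 47.56459·e^(−r·35)) → e^(−35r) = (2.78464 − 1)/47.56459 = 0.03752
r = −ln(0.03752)/35 = 3.28287/35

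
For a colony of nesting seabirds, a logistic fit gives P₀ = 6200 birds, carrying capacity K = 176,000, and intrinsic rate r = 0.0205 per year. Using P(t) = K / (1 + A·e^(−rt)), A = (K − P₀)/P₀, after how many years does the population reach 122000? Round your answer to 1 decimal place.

A = (176000 − 6200)/6200 = 27.3871
122000 = 176000/(1 + 27.3871·e^(−0.0205t)) → 1 + 27.3871·e^(−0.0205t) = 1.44262
e^(−0.0205t) = 0.016162 → t = ln(61.87455)/0.0205 = 4.12511/0.0205

t ≈ 201.2 years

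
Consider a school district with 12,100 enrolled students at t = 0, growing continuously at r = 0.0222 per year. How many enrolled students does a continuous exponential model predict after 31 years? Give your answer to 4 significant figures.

P(31) = 12100 · e^(0.0222·31) = 12100 · e^(0.6882)
= 12100 · 1.99013 ≈ 24080.57

≈ 24,080 enrolled students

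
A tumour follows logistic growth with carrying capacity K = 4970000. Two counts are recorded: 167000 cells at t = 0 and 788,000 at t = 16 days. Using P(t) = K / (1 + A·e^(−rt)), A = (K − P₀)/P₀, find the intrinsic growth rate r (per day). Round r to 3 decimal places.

A = (4970000 − 167000)/167000 = 28.76048
788000 = 4970000/(1 + 28.76048·e^(−r·16)) → e^(−16r) = (6.30711 − 1)/28.76048 = 0.184528
r = −ln(0.184528)/16 = 1.68996/16

r ≈ 0.106 per day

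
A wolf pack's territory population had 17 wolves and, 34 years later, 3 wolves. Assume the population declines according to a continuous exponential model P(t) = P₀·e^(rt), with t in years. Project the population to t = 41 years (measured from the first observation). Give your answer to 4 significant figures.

≈ 2.099 wolves

r = ln(3/17) / 34 ≈ -0.051018 per year
P(41) = 17 · e^(-0.051018·41) = 17 · 0.12347 ≈ 2.1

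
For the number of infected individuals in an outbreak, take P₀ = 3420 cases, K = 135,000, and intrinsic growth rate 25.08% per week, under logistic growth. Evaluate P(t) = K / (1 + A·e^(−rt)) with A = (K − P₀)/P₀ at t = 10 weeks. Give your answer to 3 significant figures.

≈ 32,700 cases

A = (135000 − 3420)/3420 = 38.47368
P(10) = 135000 / (1 + 38.47368·e^(−0.2508·10)) = 135000 / (1 + 38.47368·0.081431)
= 135000 / 4.13295 ≈ 32664.33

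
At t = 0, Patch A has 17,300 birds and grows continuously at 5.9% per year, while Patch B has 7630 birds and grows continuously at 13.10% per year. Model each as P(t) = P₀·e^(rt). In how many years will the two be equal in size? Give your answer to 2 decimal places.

t ≈ 11.37 years

17300·e^(0.059t) = 7630·e^(0.131t)
17300/7630 = e^((0.131 − 0.059)t) → ln(2.26737) = 0.072·t
t = 0.81862 / 0.072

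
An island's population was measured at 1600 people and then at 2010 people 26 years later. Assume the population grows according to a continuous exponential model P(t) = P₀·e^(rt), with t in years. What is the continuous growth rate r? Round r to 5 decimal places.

r ≈ 0.00877 per year

2010 = 1600 · e^(r·26)
e^(26r) = 2010/1600 = 1.25625
r = ln(1.25625) / 26 = 0.22813 / 26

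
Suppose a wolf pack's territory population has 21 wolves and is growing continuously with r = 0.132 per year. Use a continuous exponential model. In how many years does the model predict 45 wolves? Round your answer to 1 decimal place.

45 = 21 · e^(0.132·t)
t = ln(45/21) / 0.132 = ln(2.14286) / 0.132 = 0.76214 / 0.132

t ≈ 5.8 years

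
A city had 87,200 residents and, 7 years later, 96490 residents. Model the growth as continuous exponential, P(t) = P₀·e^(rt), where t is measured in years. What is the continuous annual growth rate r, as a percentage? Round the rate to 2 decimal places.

r ≈ 1.45% per year

96490 = 87200 · e^(r·7)
e^(7r) = 96490/87200 = 1.10654
r = ln(1.10654) / 7 = 0.10124 / 7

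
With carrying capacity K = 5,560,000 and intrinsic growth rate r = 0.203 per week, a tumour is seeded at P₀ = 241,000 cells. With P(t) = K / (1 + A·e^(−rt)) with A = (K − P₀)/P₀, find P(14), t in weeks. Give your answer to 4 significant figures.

A = (5560000 − 241000)/241000 = 22.07054
P(14) = 5560000 / (1 + 22.07054·e^(−0.203·14)) = 5560000 / (1 + 22.07054·0.058309)
= 5560000 / 2.28691 ≈ 2431228.62

≈ 2,431,000 cells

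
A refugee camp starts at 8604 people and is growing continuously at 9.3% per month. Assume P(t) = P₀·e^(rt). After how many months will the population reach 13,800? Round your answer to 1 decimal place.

t ≈ 5.1 months

13800 = 8604 · e^(0.093·t)
t = ln(13800/8604) / 0.093 = ln(1.60391) / 0.093 = 0.47244 / 0.093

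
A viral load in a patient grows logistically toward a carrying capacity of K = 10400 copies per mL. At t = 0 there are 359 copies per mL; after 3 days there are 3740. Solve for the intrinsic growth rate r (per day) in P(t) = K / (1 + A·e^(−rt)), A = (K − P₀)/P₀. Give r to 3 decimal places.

r ≈ 0.918 per day

A = (10400 − 359)/359 = 27.96936
3740 = 10400/(1 + 27.96936·e^(−r·3)) → e^(−3r) = (2.78075 − 1)/27.96936 = 0.063668
r = −ln(0.063668)/3 = 2.75408/3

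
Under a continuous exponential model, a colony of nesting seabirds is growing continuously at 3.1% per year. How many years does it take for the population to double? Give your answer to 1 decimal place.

doubling time = ln(2) / |r| = 0.69315 / 0.031

doubling time ≈ 22.4 years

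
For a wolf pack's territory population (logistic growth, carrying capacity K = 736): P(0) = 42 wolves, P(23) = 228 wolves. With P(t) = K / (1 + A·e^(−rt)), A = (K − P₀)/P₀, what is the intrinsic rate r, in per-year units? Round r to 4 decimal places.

A = (736 − 42)/42 = 16.52381
228 = 736/(1 + 16.52381·e^(−r·23)) → e^(−23r) = (3.22807 − 1)/16.52381 = 0.13484
r = −ln(0.13484)/23 = 2.00367/23

r ≈ 0.0871 per year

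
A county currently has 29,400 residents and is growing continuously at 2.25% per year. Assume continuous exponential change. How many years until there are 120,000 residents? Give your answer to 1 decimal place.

t ≈ 62.5 years

120000 = 29400 · e^(0.0225·t)
t = ln(120000/29400) / 0.0225 = ln(4.08163) / 0.0225 = 1.4065 / 0.0225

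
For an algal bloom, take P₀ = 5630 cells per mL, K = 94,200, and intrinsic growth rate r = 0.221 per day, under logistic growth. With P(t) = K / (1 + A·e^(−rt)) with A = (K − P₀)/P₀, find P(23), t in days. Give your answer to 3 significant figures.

≈ 85,800 cells per mL

A = (94200 − 5630)/5630 = 15.73179
P(23) = 94200 / (1 + 15.73179·e^(−0.221·23)) = 94200 / (1 + 15.73179·0.006201)
= 94200 / 1.09756 ≈ 85826.96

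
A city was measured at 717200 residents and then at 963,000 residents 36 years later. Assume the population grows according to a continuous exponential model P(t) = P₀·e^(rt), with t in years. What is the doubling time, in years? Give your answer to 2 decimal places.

doubling time ≈ 84.67 years

r = ln(963000/717200) / 36 = ln(1.34272) / 36 ≈ 0.008186 per year
doubling time = ln 2 / |r| = 0.69315 / 0.008186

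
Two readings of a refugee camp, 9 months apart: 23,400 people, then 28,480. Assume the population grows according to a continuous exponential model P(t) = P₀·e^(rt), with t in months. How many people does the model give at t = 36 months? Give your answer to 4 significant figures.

r = ln(28480/23400) / 9 ≈ 0.02183 per month
P(36) = 23400 · e^(0.02183·36) = 23400 · 2.1943 ≈ 51346.68

≈ 51,350 people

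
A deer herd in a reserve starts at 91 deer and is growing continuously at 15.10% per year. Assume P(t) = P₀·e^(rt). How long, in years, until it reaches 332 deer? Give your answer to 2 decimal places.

t ≈ 8.57 years

332 = 91 · e^(0.151·t)
t = ln(332/91) / 0.151 = ln(3.64835) / 0.151 = 1.29428 / 0.151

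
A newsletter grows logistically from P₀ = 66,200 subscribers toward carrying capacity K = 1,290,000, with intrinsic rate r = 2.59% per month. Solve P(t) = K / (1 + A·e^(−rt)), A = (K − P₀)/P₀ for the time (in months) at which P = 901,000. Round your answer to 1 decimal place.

t ≈ 145.1 months

A = (1290000 − 66200)/66200 = 18.4864
901000 = 1290000/(1 + 18.4864·e^(−0.0259t)) → 1 + 18.4864·e^(−0.0259t) = 1.43174
e^(−0.0259t) = 0.023355 → t = ln(42.81813)/0.0259 = 3.75696/0.0259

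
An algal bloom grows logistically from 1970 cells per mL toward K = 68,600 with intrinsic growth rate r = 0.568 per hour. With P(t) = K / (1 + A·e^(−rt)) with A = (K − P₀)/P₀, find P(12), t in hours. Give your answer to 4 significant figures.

≈ 66,150 cells per mL

A = (68600 − 1970)/1970 = 33.82234
P(12) = 68600 / (1 + 33.82234·e^(−0.568·12)) = 68600 / (1 + 33.82234·0.001096)
= 68600 / 1.03707 ≈ 66147.74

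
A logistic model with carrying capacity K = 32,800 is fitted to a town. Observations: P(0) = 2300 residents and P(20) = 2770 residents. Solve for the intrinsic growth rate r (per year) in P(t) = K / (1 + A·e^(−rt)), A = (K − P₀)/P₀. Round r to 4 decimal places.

A = (32800 − 2300)/2300 = 13.26087
2770 = 32800/(1 + 13.26087·e^(−r·20)) → e^(−20r) = (11.84116 − 1)/13.26087 = 0.81753
r = −ln(0.81753)/20 = 0.20147/20

r ≈ 0.0101 per year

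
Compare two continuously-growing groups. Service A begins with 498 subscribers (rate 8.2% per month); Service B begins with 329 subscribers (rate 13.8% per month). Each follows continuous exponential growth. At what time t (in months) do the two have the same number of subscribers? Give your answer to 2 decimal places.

498·e^(0.082t) = 329·e^(0.138t)
498/329 = e^((0.138 − 0.082)t) → ln(1.51368) = 0.056·t
t = 0.41454 / 0.056

t ≈ 7.40 months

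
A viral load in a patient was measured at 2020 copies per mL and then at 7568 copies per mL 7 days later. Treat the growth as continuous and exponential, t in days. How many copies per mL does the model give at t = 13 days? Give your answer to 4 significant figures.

r = ln(7568/2020) / 7 ≈ 0.18869 per day
P(13) = 2020 · e^(0.18869·13) = 2020 · 11.62284 ≈ 23478.14

≈ 23,480 copies per mL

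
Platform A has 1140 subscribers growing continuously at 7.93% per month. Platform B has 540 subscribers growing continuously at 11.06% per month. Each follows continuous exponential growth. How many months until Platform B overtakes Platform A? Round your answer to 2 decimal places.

t ≈ 23.87 months

1140·e^(0.0793t) = 540·e^(0.1106t)
1140/540 = e^((0.1106 − 0.0793)t) → ln(2.11111) = 0.0313·t
t = 0.74721 / 0.0313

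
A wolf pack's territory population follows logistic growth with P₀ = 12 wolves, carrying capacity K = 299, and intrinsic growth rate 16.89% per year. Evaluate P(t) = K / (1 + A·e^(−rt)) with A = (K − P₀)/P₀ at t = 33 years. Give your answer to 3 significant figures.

≈ 274 wolves

A = (299 − 12)/12 = 23.91667
P(33) = 299 / (1 + 23.91667·e^(−0.1689·33)) = 299 / (1 + 23.91667·0.003796)
= 299 / 1.0908 ≈ 274.11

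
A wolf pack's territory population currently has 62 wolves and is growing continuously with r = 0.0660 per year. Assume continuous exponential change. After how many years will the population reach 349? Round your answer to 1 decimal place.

349 = 62 · e^(0.066·t)
t = ln(349/62) / 0.066 = ln(5.62903) / 0.066 = 1.72794 / 0.066

t ≈ 26.2 years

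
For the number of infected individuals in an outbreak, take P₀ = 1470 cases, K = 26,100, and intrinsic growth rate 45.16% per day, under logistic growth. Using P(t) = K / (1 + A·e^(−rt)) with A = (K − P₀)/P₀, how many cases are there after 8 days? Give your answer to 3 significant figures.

≈ 18,000 cases

A = (26100 − 1470)/1470 = 16.7551
P(8) = 26100 / (1 + 16.7551·e^(−0.4516·8)) = 26100 / (1 + 16.7551·0.026976)
= 26100 / 1.45199 ≈ 17975.34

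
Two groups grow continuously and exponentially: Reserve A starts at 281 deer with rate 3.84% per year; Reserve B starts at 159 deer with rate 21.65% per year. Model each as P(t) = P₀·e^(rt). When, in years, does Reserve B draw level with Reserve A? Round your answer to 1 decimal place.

t ≈ 3.2 years

281·e^(0.0384t) = 159·e^(0.2165t)
281/159 = e^((0.2165 − 0.0384)t) → ln(1.7673) = 0.1781·t
t = 0.56945 / 0.1781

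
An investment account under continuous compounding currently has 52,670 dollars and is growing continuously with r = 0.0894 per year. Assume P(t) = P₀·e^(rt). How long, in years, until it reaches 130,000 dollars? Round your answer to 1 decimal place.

130000 = 52670 · e^(0.0894·t)
t = ln(130000/52670) / 0.0894 = ln(2.4682) / 0.0894 = 0.90349 / 0.0894

t ≈ 10.1 years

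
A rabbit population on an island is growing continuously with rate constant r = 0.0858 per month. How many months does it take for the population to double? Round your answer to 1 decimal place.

doubling time = ln(2) / |r| = 0.69315 / 0.0858

doubling time ≈ 8.1 months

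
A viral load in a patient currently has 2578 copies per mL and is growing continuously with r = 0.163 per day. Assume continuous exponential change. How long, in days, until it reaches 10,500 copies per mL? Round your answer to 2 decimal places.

10500 = 2578 · e^(0.163·t)
t = ln(10500/2578) / 0.163 = ln(4.07292) / 0.163 = 1.40436 / 0.163

t ≈ 8.62 days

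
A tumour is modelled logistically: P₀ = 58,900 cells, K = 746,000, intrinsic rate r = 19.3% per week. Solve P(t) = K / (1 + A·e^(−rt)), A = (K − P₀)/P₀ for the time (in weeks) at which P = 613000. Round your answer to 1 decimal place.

A = (746000 − 58900)/58900 = 11.66553
613000 = 746000/(1 + 11.66553·e^(−0.193t)) → 1 + 11.66553·e^(−0.193t) = 1.21697
e^(−0.193t) = 0.018599 → t = ln(53.76671)/0.193 = 3.98465/0.193

t ≈ 20.6 weeks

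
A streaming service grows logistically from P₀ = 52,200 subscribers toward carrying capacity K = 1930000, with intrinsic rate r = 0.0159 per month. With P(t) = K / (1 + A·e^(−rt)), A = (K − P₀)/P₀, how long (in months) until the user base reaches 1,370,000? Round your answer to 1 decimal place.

A = (1930000 − 52200)/52200 = 35.97318
1370000 = 1930000/(1 + 35.97318·e^(−0.0159t)) → 1 + 35.97318·e^(−0.0159t) = 1.40876
e^(−0.0159t) = 0.011363 → t = ln(88.00582)/0.0159 = 4.4774/0.0159

t ≈ 281.6 months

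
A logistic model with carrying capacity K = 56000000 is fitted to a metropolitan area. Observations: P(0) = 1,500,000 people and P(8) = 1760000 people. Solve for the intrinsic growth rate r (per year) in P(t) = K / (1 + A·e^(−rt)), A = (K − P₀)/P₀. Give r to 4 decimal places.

r ≈ 0.0206 per year

A = (56000000 − 1500000)/1500000 = 36.33333
1760000 = 56000000/(1 + 36.33333·e^(−r·8)) → e^(−8r) = (31.81818 − 1)/36.33333 = 0.848207
r = −ln(0.848207)/8 = 0.16463/8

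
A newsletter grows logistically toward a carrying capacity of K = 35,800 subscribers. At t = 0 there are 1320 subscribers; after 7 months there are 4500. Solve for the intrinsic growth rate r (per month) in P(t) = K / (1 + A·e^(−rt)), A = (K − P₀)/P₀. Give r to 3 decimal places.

A = (35800 − 1320)/1320 = 26.12121
4500 = 35800/(1 + 26.12121·e^(−r·7)) → e^(−7r) = (7.95556 − 1)/26.12121 = 0.26628
r = −ln(0.26628)/7 = 1.32321/7

r ≈ 0.189 per month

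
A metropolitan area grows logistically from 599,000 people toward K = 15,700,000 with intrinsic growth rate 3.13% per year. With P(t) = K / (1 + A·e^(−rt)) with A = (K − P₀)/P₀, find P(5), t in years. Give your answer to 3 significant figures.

A = (15700000 − 599000)/599000 = 25.21035
P(5) = 15700000 / (1 + 25.21035·e^(−0.0313·5)) = 15700000 / (1 + 25.21035·0.855132)
= 15700000 / 22.55817 ≈ 695978.58

≈ 696,000 people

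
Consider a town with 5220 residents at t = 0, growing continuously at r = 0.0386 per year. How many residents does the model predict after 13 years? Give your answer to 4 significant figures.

≈ 8,622 residents

P(13) = 5220 · e^(0.0386·13) = 5220 · e^(0.5018)
= 5220 · 1.65169 ≈ 8621.83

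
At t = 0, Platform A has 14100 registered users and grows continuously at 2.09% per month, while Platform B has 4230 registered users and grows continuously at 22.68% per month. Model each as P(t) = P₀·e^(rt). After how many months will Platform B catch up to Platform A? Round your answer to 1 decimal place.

14100·e^(0.0209t) = 4230·e^(0.2268t)
14100/4230 = e^((0.2268 − 0.0209)t) → ln(3.33333) = 0.2059·t
t = 1.20397 / 0.2059

t ≈ 5.8 months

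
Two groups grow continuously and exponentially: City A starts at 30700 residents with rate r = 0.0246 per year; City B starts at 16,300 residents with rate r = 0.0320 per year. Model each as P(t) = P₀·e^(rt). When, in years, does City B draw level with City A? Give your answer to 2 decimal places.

30700·e^(0.0246t) = 16300·e^(0.032t)
30700/16300 = e^((0.032 − 0.0246)t) → ln(1.88344) = 0.0074·t
t = 0.6331 / 0.0074

t ≈ 85.55 years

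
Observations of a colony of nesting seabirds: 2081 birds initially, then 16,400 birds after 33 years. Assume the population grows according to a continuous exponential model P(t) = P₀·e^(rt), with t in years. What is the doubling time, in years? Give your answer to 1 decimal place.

doubling time ≈ 11.1 years

r = ln(16400/2081) / 33 = ln(7.88083) / 33 ≈ 0.062559 per year
doubling time = ln 2 / |r| = 0.69315 / 0.062559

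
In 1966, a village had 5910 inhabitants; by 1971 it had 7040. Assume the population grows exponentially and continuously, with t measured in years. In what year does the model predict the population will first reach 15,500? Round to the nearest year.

r = ln(7040/5910) / 5 = 0.17496/5 ≈ 0.034992 per year
t = ln(15500/5910) / r = 0.96419/0.034992 ≈ 27.55 years after 1966

year 1994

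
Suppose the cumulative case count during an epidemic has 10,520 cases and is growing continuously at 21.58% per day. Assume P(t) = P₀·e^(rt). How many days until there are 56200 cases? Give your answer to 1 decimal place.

t ≈ 7.8 days

56200 = 10520 · e^(0.2158·t)
t = ln(56200/10520) / 0.2158 = ln(5.34221) / 0.2158 = 1.67564 / 0.2158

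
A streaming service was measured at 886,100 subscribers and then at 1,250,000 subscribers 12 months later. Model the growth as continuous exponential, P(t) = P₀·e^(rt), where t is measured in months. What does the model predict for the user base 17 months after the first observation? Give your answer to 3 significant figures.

r = ln(1250000/886100) / 12 ≈ 0.028672 per month
P(17) = 886100 · e^(0.028672·17) = 886100 · 1.62813 ≈ 1442684.54

≈ 1,440,000 subscribers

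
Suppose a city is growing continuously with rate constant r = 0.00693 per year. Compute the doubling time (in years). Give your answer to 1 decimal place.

doubling time = ln(2) / |r| = 0.69315 / 0.00693

doubling time ≈ 100.0 years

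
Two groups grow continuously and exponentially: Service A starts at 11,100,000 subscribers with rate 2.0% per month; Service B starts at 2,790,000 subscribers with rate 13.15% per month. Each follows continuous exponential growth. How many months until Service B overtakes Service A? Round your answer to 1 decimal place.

t ≈ 12.4 months

11100000·e^(0.02t) = 2790000·e^(0.1315t)
11100000/2790000 = e^((0.1315 − 0.02)t) → ln(3.97849) = 0.1115·t
t = 1.3809 / 0.1115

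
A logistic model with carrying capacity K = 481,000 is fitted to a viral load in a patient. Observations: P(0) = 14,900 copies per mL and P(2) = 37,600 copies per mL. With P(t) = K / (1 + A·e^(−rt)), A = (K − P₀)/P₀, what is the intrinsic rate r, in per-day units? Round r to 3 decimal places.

r ≈ 0.488 per day

A = (481000 − 14900)/14900 = 31.28188
37600 = 481000/(1 + 31.28188·e^(−r·2)) → e^(−2r) = (12.79255 − 1)/31.28188 = 0.376977
r = −ln(0.376977)/2 = 0.97557/2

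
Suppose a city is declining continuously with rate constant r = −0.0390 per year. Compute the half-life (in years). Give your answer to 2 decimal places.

half-life = ln(2) / |r| = 0.69315 / 0.039

half-life ≈ 17.77 years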